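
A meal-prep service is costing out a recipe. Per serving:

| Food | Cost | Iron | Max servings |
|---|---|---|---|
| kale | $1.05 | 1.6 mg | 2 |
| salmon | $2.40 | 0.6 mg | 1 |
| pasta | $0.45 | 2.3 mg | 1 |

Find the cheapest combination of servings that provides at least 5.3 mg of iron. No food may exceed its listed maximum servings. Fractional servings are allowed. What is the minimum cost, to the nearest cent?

Cost per mg of iron: pasta $0.1957, kale $0.6562, salmon $4.0000.
Take 1 serving of pasta: +2.3 mg iron for $0.45 (total $0.45, still need 3.0 mg).
Take 1.875 servings of kale: +3.0 mg iron for $1.97 (total $2.42, still need 0.0 mg).
Greedy by cheapest-per-mg is optimal for a single linear constraint, so the minimum cost is $2.42.

$2.42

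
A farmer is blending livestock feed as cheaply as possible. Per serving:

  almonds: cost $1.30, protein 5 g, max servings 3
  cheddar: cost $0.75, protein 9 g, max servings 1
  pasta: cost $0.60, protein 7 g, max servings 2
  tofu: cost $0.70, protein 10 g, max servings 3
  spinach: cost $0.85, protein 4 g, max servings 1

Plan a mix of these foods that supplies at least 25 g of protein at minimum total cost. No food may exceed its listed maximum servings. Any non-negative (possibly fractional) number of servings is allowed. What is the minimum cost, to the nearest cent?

Cost per g of protein: tofu $0.0700, cheddar $0.0833, pasta $0.0857, spinach $0.2125, almonds $0.2600.
Take 2.5 servings of tofu: +25.0 g protein for $1.75 (total $1.75, still need 0.0 g).
Filling from the cheapest source first is optimal under one linear minimum: $1.75.

$1.75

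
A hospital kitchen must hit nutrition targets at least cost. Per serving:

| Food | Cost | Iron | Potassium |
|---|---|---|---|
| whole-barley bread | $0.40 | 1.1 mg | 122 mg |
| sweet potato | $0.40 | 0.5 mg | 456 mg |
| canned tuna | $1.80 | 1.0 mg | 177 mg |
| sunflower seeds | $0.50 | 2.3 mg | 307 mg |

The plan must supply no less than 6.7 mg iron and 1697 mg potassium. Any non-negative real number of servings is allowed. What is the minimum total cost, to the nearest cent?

With two linear requirements the optimum uses one or two foods; enumerate the corners.
whole-barley bread only: max(6.7/1.1, 1697/122) = 13.91 servings → $5.56.
sweet potato only: max(6.7/0.5, 1697/456) = 13.4 servings → $5.36.
canned tuna only: max(6.7/1.0, 1697/177) = 9.588 servings → $17.26.
sunflower seeds only: max(6.7/2.3, 1697/307) = 5.528 servings → $2.76.
whole-barley bread + sweet potato with both tight: 5.008 servings and 2.382 servings → $2.96.
whole-barley bread + canned tuna: intersection lies outside the first quadrant.
whole-barley bread + sunflower seeds with both targets exact would need a negative amount; discard.
sweet potato + canned tuna with both tight: 1.391 servings and 6.005 servings → $11.36.
sweet potato + sunflower seeds with both tight: 2.062 servings and 2.465 servings → $2.06.
canned tuna + sunflower seeds: intersection lies outside the first quadrant.
Cheapest feasible corner: $2.06.

$2.06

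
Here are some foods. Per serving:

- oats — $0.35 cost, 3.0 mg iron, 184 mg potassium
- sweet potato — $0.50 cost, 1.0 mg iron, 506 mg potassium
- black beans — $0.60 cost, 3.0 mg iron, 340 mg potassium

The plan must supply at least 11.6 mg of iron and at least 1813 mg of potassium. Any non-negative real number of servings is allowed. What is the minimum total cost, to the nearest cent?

Check every corner: each single food scaled to meet both minima, and each pair solved so both constraints bind.
oats only: max(11.6/3.0, 1813/184) = 9.853 servings → $3.45.
sweet potato only: max(11.6/1.0, 1813/506) = 11.6 servings → $5.80.
black beans only: max(11.6/3.0, 1813/340) = 5.332 servings → $3.20.
oats + sweet potato with both tight: 3.041 servings and 2.477 servings → $2.30.
oats + black beans with both targets exact would need a negative amount; discard.
sweet potato + black beans with both tight: 1.269 servings and 3.444 servings → $2.70.
So the least-cost plan costs $2.30.

$2.30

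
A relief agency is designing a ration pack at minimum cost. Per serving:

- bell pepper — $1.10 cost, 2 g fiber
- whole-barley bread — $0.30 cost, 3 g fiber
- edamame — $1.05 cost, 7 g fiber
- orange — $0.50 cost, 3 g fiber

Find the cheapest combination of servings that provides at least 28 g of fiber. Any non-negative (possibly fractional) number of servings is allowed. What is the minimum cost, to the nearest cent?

$2.80

Cost per g of fiber: whole-barley bread $0.1000, edamame $0.1500, orange $0.1667, bell pepper $0.5500.
With no serving limits, use only whole-barley bread: 28 g / 3 g = 9.333 servings × $0.30 = $2.80.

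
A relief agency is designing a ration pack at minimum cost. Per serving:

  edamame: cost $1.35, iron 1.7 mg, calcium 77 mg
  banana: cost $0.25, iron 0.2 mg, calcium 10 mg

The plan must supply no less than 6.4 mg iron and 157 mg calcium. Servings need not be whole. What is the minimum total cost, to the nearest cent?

Compare the cost at each extreme point of the feasible region.
edamame only: max(6.4/1.7, 157/77) = 3.765 servings → $5.08.
banana only: max(6.4/0.2, 157/10) = 32 servings → $8.00.
edamame + banana with both targets exact would need a negative amount; discard.
Cheapest feasible corner: $5.08.

$5.08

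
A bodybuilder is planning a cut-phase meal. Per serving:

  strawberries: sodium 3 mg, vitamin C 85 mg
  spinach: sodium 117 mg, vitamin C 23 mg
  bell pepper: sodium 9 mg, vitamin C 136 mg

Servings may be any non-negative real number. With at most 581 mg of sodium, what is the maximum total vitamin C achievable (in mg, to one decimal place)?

Vitamin C per mg sodium: strawberries 28.33, bell pepper 15.11, spinach 0.1966.
With no serving limits, spend the whole sodium allowance on strawberries: 581 mg / 3 mg × 85 mg = 16461.7 mg.

16461.7 mg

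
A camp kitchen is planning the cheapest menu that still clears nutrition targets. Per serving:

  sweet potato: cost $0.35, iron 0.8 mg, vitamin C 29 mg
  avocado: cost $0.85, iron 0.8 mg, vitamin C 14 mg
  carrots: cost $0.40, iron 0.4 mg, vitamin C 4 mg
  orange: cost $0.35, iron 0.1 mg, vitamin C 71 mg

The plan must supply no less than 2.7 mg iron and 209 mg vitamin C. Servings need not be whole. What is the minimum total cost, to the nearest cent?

$1.69

Compare the cost at each extreme point of the feasible region.
sweet potato only: max(2.7/0.8, 209/29) = 7.207 servings → $2.52.
avocado only: max(2.7/0.8, 209/14) = 14.93 servings → $12.69.
carrots only: max(2.7/0.4, 209/4) = 52.25 servings → $20.90.
orange only: max(2.7/0.1, 209/71) = 27 servings → $9.45.
sweet potato + avocado: intersection lies outside the first quadrant.
sweet potato + carrots: intersection lies outside the first quadrant.
sweet potato + orange with both tight: 3.169 servings and 1.649 servings → $1.69.
avocado + carrots: the both-tight solution has a negative serving — not a feasible corner.
avocado + orange with both tight: 3.083 servings and 2.336 servings → $3.44.
carrots + orange with both tight: 6.1 servings and 2.6 servings → $3.35.
Cheapest feasible corner: $1.69.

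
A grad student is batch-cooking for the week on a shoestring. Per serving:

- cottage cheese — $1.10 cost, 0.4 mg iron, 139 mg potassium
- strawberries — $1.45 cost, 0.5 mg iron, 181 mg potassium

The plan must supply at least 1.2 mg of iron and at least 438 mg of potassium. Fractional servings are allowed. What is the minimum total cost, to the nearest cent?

cottage cheese only: max(1.2/0.4, 438/139) = 3.151 servings → $3.47.
strawberries only: max(1.2/0.5, 438/181) = 2.42 servings → $3.51.
cottage cheese + strawberries: the both-tight solution has a negative serving — not a feasible corner.
The minimum over all feasible corners is $3.47.

$3.47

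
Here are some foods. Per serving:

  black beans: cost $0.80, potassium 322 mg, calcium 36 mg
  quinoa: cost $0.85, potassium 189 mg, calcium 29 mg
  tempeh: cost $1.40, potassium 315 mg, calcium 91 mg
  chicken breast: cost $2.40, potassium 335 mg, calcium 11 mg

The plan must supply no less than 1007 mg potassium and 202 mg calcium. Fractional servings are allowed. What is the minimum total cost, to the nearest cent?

$3.49

Two binding constraints pin down two serving amounts, so the optimal mix uses at most two foods. The candidates are each food alone (scaled to the tighter of potassium/calcium) and each pair with both constraints tight.
black beans only: max(1007/322, 202/36) = 5.611 servings → $4.49.
quinoa only: max(1007/189, 202/29) = 6.966 servings → $5.92.
tempeh only: max(1007/315, 202/91) = 3.197 servings → $4.48.
chicken breast only: max(1007/335, 202/11) = 18.36 servings → $44.07.
black beans + quinoa: the both-tight solution has a negative serving — not a feasible corner.
black beans + tempeh with both tight: 1.559 servings and 1.603 servings → $3.49.
black beans + chicken breast: the both-tight solution has a negative serving — not a feasible corner.
quinoa + tempeh with both tight: 3.473 servings and 1.113 servings → $4.51.
quinoa + chicken breast: the both-tight solution has a negative serving — not a feasible corner.
tempeh + chicken breast with both tight: 2.094 servings and 1.037 servings → $5.42.
The minimum over all feasible corners is $3.49.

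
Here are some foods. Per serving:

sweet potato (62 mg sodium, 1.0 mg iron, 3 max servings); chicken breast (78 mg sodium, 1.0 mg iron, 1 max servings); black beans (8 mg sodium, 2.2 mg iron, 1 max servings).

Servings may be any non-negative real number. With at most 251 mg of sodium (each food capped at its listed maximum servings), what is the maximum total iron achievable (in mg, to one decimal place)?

5.9 mg

Iron per mg sodium: black beans 0.275, sweet potato 0.01613, chicken breast 0.01282.
Take 1 serving of black beans: uses 8 mg sodium, +2.2 mg iron (running total 2.2 mg).
Take 3 servings of sweet potato: uses 186 mg sodium, +3.0 mg iron (running total 5.2 mg).
Take 0.7308 servings of chicken breast: uses 57 mg sodium, +0.7 mg iron (running total 5.9 mg).
Greedy by best ratio exhausts the sodium allowance optimally: 5.9 mg.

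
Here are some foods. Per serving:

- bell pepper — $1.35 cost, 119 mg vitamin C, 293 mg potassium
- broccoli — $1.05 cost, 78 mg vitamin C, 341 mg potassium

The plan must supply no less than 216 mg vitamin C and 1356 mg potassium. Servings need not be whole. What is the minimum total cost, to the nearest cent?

With two linear requirements the optimum uses one or two foods; enumerate the corners.
bell pepper only: max(216/119, 1356/293) = 4.628 servings → $6.25.
broccoli only: max(216/78, 1356/341) = 3.977 servings → $4.18.
bell pepper + broccoli with both targets exact would need a negative amount; discard.
So the least-cost plan costs $4.18.

$4.18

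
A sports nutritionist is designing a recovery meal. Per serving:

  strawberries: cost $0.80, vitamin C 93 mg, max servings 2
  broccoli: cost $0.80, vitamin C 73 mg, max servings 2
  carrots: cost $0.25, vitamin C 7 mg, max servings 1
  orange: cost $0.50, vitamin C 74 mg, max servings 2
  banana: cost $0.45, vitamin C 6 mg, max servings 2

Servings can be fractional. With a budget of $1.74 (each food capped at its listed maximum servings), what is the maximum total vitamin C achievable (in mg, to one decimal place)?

Vitamin C per dollar: orange 148, strawberries 116.2, broccoli 91.25, carrots 28, banana 13.33.
Take 2 servings of orange: spends $1.00, +148.0 mg vitamin C (running total 148.0 mg).
Take 0.925 servings of strawberries: spends $0.74, +86.0 mg vitamin C (running total 234.0 mg).
Greedy by best ratio exhausts the cost allowance optimally: 234.0 mg.

234.0 mg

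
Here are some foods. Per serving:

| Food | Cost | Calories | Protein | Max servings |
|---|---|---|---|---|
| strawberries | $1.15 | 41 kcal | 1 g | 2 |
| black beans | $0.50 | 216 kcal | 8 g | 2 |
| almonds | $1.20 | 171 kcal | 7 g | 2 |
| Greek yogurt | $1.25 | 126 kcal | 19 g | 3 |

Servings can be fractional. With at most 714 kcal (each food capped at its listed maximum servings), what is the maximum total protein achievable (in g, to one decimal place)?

70.8 g

Protein per kcal: Greek yogurt 0.1508, almonds 0.04094, black beans 0.03704, strawberries 0.02439.
Take 3 servings of Greek yogurt: uses 378 kcal, +57.0 g protein (running total 57.0 g).
Take 1.965 servings of almonds: uses 336 kcal, +13.8 g protein (running total 70.8 g).
Filling greedily by protein-per-kcal is optimal for one linear limit, giving 70.8 g.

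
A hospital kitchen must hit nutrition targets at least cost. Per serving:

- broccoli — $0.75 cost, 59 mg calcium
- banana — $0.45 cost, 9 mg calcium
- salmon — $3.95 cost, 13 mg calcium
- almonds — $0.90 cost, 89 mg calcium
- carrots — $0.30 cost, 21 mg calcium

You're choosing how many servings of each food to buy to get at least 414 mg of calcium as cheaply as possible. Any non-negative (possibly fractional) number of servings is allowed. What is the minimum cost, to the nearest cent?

Cost per mg of calcium: almonds $0.0101, broccoli $0.0127, carrots $0.0143, banana $0.0500, salmon $0.3038.
With no serving limits, use only almonds: 414 mg / 89 mg = 4.652 servings × $0.90 = $4.19.

$4.19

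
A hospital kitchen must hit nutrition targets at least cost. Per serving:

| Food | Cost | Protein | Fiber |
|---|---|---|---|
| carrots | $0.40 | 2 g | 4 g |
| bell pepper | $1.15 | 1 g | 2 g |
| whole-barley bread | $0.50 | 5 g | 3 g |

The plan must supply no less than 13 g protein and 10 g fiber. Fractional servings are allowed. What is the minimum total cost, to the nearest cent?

$1.46

The cheapest plan sits at a corner of the feasible region — with two constraints it uses at most two foods.
carrots only: max(13/2, 10/4) = 6.5 servings → $2.60.
bell pepper only: max(13/1, 10/2) = 13 servings → $14.95.
whole-barley bread only: max(13/5, 10/3) = 3.333 servings → $1.67.
carrots + bell pepper (both tight): parallel constraints — no distinct corner.
carrots + whole-barley bread with both tight: 0.7857 servings and 2.286 servings → $1.46.
bell pepper + whole-barley bread with both tight: 1.571 servings and 2.286 servings → $2.95.
The minimum over all feasible corners is $1.46.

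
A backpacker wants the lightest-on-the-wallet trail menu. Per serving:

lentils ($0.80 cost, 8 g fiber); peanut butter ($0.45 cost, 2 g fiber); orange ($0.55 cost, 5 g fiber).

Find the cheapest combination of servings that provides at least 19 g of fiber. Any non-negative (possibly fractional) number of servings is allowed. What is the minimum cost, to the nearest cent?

$1.90

Cost per g of fiber: lentils $0.1000, orange $0.1100, peanut butter $0.2250.
With no serving limits, use only lentils: 19 g / 8 g = 2.375 servings × $0.80 = $1.90.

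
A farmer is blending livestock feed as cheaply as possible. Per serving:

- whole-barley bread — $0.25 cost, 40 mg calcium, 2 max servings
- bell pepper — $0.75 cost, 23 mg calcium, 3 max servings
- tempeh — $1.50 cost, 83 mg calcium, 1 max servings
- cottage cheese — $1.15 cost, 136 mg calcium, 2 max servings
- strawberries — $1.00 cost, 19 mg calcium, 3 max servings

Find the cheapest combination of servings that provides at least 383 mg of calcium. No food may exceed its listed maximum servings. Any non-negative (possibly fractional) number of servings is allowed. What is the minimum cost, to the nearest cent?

$3.36

Cost per mg of calcium: whole-barley bread $0.0063, cottage cheese $0.0085, tempeh $0.0181, bell pepper $0.0326, strawberries $0.0526.
Take 2 servings of whole-barley bread: +80.0 mg calcium for $0.50 (total $0.50, still need 303.0 mg).
Take 2 servings of cottage cheese: +272.0 mg calcium for $2.30 (total $2.80, still need 31.0 mg).
Take 0.3735 servings of tempeh: +31.0 mg calcium for $0.56 (total $3.36, still need 0.0 mg).
Filling from the cheapest source first is optimal under one linear minimum: $3.36.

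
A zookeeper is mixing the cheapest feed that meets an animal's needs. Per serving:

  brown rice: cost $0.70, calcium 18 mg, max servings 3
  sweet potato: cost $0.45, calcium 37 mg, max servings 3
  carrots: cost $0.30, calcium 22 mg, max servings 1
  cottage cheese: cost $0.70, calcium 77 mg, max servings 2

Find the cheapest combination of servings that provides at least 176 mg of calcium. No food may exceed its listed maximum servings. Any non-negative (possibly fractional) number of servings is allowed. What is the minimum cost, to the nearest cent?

Cost per mg of calcium: cottage cheese $0.0091, sweet potato $0.0122, carrots $0.0136, brown rice $0.0389.
Take 2 servings of cottage cheese: +154.0 mg calcium for $1.40 (total $1.40, still need 22.0 mg).
Take 0.5946 servings of sweet potato: +22.0 mg calcium for $0.27 (total $1.67, still need 0.0 mg).
Greedy by cheapest-per-mg is optimal for a single linear constraint, so the minimum cost is $1.67.

$1.67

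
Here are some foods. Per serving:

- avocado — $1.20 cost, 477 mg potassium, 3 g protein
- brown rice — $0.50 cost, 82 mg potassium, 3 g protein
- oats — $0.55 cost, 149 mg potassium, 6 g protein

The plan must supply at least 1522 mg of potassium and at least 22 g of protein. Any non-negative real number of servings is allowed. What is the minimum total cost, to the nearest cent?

For a min-cost LP with two ≥-constraints, a basic feasible solution has at most two positive variables.
avocado only: max(1522/477, 22/3) = 7.333 servings → $8.80.
brown rice only: max(1522/82, 22/3) = 18.56 servings → $9.28.
oats only: max(1522/149, 22/6) = 10.21 servings → $5.62.
avocado + brown rice with both tight: 2.331 servings and 5.003 servings → $5.30.
avocado + oats with both tight: 2.424 servings and 2.455 servings → $4.26.
brown rice + oats: intersection lies outside the first quadrant.
So the least-cost plan costs $4.26.

$4.26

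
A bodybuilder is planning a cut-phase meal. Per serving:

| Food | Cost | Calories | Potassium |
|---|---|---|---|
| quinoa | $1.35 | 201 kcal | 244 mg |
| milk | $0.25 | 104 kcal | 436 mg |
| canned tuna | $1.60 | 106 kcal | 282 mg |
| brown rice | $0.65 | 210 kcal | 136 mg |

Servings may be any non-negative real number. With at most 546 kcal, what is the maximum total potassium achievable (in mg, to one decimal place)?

Potassium per kcal: milk 4.192, canned tuna 2.66, quinoa 1.214, brown rice 0.6476.
With no serving limits, spend the whole calories allowance on milk: 546 kcal / 104 kcal × 436 mg = 2289.0 mg.

2289.0 mg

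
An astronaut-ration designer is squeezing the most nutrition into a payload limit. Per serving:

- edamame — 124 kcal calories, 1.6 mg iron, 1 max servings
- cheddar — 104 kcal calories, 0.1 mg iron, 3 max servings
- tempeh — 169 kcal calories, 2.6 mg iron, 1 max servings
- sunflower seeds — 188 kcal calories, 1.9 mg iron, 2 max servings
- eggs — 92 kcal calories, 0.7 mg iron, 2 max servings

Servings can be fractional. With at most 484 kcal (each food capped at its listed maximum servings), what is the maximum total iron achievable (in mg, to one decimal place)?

Iron per kcal: tempeh 0.01538, edamame 0.0129, sunflower seeds 0.01011, eggs 0.007609, cheddar 0.0009615.
Take 1 serving of tempeh: uses 169 kcal, +2.6 mg iron (running total 2.6 mg).
Take 1 serving of edamame: uses 124 kcal, +1.6 mg iron (running total 4.2 mg).
Take 1.016 servings of sunflower seeds: uses 191 kcal, +1.9 mg iron (running total 6.1 mg).
Filling greedily by iron-per-kcal is optimal for one linear limit, giving 6.1 mg.

6.1 mg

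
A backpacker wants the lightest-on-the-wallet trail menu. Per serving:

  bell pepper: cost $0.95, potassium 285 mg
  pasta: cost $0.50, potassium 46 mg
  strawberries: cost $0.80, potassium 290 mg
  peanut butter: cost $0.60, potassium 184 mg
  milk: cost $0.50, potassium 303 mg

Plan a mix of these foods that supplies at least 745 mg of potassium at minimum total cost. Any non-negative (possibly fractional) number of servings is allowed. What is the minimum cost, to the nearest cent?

$1.23

Cost per mg of potassium: milk $0.0017, strawberries $0.0028, peanut butter $0.0033, bell pepper $0.0033, pasta $0.0109.
With no serving limits, use only milk: 745 mg / 303 mg = 2.459 servings × $0.50 = $1.23.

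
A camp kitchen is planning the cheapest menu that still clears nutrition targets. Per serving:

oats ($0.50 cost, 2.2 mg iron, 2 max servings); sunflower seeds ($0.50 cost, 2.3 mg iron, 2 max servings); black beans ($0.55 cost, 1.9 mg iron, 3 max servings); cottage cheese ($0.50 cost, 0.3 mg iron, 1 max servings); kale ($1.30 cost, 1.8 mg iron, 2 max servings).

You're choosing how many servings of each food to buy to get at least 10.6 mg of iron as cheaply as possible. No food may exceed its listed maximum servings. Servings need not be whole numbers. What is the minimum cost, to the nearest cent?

Cost per mg of iron: sunflower seeds $0.2174, oats $0.2273, black beans $0.2895, kale $0.7222, cottage cheese $1.6667.
Take 2 servings of sunflower seeds: +4.6 mg iron for $1.00 (total $1.00, still need 6.0 mg).
Take 2 servings of oats: +4.4 mg iron for $1.00 (total $2.00, still need 1.6 mg).
Take 0.8421 servings of black beans: +1.6 mg iron for $0.46 (total $2.46, still need 0.0 mg).
Greedy by cheapest-per-mg is optimal for a single linear constraint, so the minimum cost is $2.46.

$2.46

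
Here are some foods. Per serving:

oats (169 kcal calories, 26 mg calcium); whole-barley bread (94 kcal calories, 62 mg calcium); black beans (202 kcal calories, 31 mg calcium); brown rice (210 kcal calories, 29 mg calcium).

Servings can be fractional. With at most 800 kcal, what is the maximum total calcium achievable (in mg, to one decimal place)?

527.7 mg

Calcium per kcal: whole-barley bread 0.6596, oats 0.1538, black beans 0.1535, brown rice 0.1381.
With no serving limits, spend the whole calories allowance on whole-barley bread: 800 kcal / 94 kcal × 62 mg = 527.7 mg.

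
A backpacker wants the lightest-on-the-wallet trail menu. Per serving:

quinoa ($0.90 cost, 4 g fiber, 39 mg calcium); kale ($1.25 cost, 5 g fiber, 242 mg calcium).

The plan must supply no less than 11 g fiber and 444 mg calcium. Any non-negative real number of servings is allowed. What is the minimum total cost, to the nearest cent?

$2.69

Minimising a linear cost over {fiber ≥ 11, calcium ≥ 444, servings ≥ 0} — the optimum is at a vertex, using one or two foods.
quinoa only: max(11/4, 444/39) = 11.38 servings → $10.25.
kale only: max(11/5, 444/242) = 2.2 servings → $2.75.
quinoa + kale with both tight: 0.5718 servings and 1.743 servings → $2.69.
So the least-cost plan costs $2.69.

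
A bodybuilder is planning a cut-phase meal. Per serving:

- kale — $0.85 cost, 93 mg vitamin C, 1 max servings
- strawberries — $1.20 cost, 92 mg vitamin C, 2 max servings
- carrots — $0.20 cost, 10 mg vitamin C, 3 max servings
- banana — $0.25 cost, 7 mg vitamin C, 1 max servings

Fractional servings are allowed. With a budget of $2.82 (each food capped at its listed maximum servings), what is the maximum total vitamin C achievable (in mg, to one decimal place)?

244.0 mg

Vitamin C per dollar: kale 109.4, strawberries 76.67, carrots 50, banana 28.
Take 1 serving of kale: spends $0.85, +93.0 mg vitamin C (running total 93.0 mg).
Take 1.642 servings of strawberries: spends $1.97, +151.0 mg vitamin C (running total 244.0 mg).
Greedy by best ratio exhausts the cost allowance optimally: 244.0 mg.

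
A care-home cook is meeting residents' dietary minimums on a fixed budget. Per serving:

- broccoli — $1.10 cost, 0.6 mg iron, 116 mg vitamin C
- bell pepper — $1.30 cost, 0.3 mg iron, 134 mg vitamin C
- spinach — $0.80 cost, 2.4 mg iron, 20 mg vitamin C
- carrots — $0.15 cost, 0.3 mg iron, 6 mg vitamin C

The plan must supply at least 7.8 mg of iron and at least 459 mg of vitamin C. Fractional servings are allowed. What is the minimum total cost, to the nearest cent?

With two linear requirements the optimum uses one or two foods; enumerate the corners.
broccoli only: max(7.8/0.6, 459/116) = 13 servings → $14.30.
bell pepper only: max(7.8/0.3, 459/134) = 26 servings → $33.80.
spinach only: max(7.8/2.4, 459/20) = 22.95 servings → $18.36.
carrots only: max(7.8/0.3, 459/6) = 76.5 servings → $11.47.
broccoli + bell pepper with both targets exact would need a negative amount; discard.
broccoli + spinach with both tight: 3.55 servings and 2.363 servings → $5.79.
broccoli + carrots with both tight: 2.913 servings and 20.17 servings → $6.23.
bell pepper + spinach with both tight: 2.996 servings and 2.875 servings → $6.20.
bell pepper + carrots with both tight: 2.367 servings and 23.63 servings → $6.62.
spinach + carrots: intersection lies outside the first quadrant.
So the least-cost plan costs $5.79.

$5.79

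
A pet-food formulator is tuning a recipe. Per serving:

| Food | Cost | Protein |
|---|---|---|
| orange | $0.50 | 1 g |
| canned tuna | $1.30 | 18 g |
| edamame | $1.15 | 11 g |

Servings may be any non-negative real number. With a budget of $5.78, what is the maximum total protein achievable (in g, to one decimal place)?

Protein per dollar: canned tuna 13.85, edamame 9.565, orange 2.
With no serving limits, spend the whole cost allowance on canned tuna: $5.78 / $1.30 × 18 g = 80.0 g.

80.0 g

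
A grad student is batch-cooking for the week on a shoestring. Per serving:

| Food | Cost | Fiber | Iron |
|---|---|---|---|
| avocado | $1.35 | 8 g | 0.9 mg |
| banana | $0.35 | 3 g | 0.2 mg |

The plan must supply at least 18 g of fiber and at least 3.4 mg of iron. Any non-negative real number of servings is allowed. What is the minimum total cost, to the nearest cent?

$5.10

For a min-cost LP with two ≥-constraints, a basic feasible solution has at most two positive variables.
avocado only: max(18/8, 3.4/0.9) = 3.778 servings → $5.10.
banana only: max(18/3, 3.4/0.2) = 17 servings → $5.95.
avocado + banana with both targets exact would need a negative amount; discard.
Cheapest feasible corner: $5.10.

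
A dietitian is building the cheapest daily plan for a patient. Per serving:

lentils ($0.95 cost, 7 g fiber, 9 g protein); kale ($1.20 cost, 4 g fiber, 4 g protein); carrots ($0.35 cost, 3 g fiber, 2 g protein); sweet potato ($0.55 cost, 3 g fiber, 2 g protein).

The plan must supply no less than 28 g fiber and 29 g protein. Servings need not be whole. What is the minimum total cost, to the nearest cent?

At the optimum either one food covers both requirements or two foods hit both targets exactly; no other combination can be cheaper.
lentils only: max(28/7, 29/9) = 4 servings → $3.80.
kale only: max(28/4, 29/4) = 7.25 servings → $8.70.
carrots only: max(28/3, 29/2) = 14.5 servings → $5.08.
sweet potato only: max(28/3, 29/2) = 14.5 servings → $7.97.
lentils + kale with both tight: 0.5 servings and 6.125 servings → $7.83.
lentils + carrots with both tight: 2.385 servings and 3.769 servings → $3.58.
lentils + sweet potato with both tight: 2.385 servings and 3.769 servings → $4.34.
kale + carrots with both targets exact would need a negative amount; discard.
kale + sweet potato: the both-tight solution has a negative serving — not a feasible corner.
carrots + sweet potato (both tight): parallel constraints — no distinct corner.
The minimum over all feasible corners is $3.58.

$3.58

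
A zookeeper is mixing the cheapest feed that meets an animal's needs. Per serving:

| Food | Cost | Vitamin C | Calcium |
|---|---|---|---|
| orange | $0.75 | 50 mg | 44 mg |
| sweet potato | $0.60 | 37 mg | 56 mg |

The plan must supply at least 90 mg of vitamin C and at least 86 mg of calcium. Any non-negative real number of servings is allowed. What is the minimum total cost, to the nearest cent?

$1.36

Two binding constraints pin down two serving amounts, so the optimal mix uses at most two foods. The candidates are each food alone (scaled to the tighter of vitamin C/calcium) and each pair with both constraints tight.
orange only: max(90/50, 86/44) = 1.955 servings → $1.47.
sweet potato only: max(90/37, 86/56) = 2.432 servings → $1.46.
orange + sweet potato with both tight: 1.585 servings and 0.2901 servings → $1.36.
So the least-cost plan costs $1.36.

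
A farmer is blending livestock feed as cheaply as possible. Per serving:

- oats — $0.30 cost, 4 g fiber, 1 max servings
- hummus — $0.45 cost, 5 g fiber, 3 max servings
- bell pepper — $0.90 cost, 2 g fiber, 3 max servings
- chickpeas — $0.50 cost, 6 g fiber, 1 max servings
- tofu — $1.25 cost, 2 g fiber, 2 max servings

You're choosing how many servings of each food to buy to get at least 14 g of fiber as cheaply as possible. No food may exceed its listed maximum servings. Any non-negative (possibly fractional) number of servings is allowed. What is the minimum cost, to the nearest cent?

Cost per g of fiber: oats $0.0750, chickpeas $0.0833, hummus $0.0900, bell pepper $0.4500, tofu $0.6250.
Take 1 serving of oats: +4.0 g fiber for $0.30 (total $0.30, still need 10.0 g).
Take 1 serving of chickpeas: +6.0 g fiber for $0.50 (total $0.80, still need 4.0 g).
Take 0.8 servings of hummus: +4.0 g fiber for $0.36 (total $1.16, still need 0.0 g).
Filling from the cheapest source first is optimal under one linear minimum: $1.16.

$1.16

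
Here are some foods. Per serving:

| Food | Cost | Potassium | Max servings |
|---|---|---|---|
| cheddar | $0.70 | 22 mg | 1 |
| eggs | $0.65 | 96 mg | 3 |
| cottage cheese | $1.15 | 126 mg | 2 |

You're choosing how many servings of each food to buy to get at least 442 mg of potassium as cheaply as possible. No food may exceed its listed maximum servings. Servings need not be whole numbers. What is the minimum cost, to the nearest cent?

Cost per mg of potassium: eggs $0.0068, cottage cheese $0.0091, cheddar $0.0318.
Take 3 servings of eggs: +288.0 mg potassium for $1.95 (total $1.95, still need 154.0 mg).
Take 1.222 servings of cottage cheese: +154.0 mg potassium for $1.41 (total $3.36, still need 0.0 mg).
Greedy by cheapest-per-mg is optimal for a single linear constraint, so the minimum cost is $3.36.

$3.36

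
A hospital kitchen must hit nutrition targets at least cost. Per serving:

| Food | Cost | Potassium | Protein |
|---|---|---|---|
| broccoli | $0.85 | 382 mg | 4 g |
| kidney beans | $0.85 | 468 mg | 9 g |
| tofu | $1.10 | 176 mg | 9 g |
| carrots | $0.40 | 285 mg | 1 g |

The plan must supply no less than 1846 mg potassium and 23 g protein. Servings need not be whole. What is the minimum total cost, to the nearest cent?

Compare the cost at each extreme point of the feasible region.
broccoli only: max(1846/382, 23/4) = 5.75 servings → $4.89.
kidney beans only: max(1846/468, 23/9) = 3.944 servings → $3.35.
tofu only: max(1846/176, 23/9) = 10.49 servings → $11.54.
carrots only: max(1846/285, 23/1) = 23 servings → $9.20.
broccoli + kidney beans with both tight: 3.736 servings and 0.8953 servings → $3.94.
broccoli + tofu with both tight: 4.596 servings and 0.5128 servings → $4.47.
broccoli + carrots: intersection lies outside the first quadrant.
kidney beans + tofu with both targets exact would need a negative amount; discard.
kidney beans + carrots with both tight: 2.246 servings and 2.79 servings → $3.02.
tofu + carrots with both tight: 1.971 servings and 5.26 servings → $4.27.
The minimum over all feasible corners is $3.02.

$3.02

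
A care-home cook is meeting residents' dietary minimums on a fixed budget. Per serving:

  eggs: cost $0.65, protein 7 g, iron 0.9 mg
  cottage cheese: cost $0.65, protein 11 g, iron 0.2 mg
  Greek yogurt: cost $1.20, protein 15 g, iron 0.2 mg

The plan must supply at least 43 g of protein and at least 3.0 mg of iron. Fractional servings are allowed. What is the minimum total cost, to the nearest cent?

$3.22

A basic optimal solution has at most two foods positive. Try each food alone and each pair with both targets met exactly.
eggs only: max(43/7, 3.0/0.9) = 6.143 servings → $3.99.
cottage cheese only: max(43/11, 3.0/0.2) = 15 servings → $9.75.
Greek yogurt only: max(43/15, 3.0/0.2) = 15 servings → $18.00.
eggs + cottage cheese with both tight: 2.871 servings and 2.082 servings → $3.22.
eggs + Greek yogurt with both tight: 3.008 servings and 1.463 servings → $3.71.
cottage cheese + Greek yogurt with both targets exact would need a negative amount; discard.
So the least-cost plan costs $3.22.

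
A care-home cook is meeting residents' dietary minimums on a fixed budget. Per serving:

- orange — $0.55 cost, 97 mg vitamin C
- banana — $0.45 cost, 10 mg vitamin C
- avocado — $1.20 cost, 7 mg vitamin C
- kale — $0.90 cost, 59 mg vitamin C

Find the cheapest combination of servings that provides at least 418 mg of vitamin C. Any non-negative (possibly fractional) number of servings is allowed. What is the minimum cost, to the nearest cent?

Cost per mg of vitamin C: orange $0.0057, kale $0.0153, banana $0.0450, avocado $0.1714.
With no serving limits, use only orange: 418 mg / 97 mg = 4.309 servings × $0.55 = $2.37.

$2.37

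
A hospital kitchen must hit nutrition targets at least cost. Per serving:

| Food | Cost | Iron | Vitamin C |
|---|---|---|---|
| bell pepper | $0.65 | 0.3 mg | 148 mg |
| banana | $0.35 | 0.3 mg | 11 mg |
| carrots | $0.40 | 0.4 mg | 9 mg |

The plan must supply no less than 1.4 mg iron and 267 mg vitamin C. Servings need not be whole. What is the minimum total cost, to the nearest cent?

An LP optimum is at a vertex; with two nutrient constraints at most two foods are used. Check each candidate.
bell pepper only: max(1.4/0.3, 267/148) = 4.667 servings → $3.03.
banana only: max(1.4/0.3, 267/11) = 24.27 servings → $8.50.
carrots only: max(1.4/0.4, 267/9) = 29.67 servings → $11.87.
bell pepper + banana with both tight: 1.574 servings and 3.092 servings → $2.11.
bell pepper + carrots with both tight: 1.667 servings and 2.25 servings → $1.98.
banana + carrots: the both-tight solution has a negative serving — not a feasible corner.
The minimum over all feasible corners is $1.98.

$1.98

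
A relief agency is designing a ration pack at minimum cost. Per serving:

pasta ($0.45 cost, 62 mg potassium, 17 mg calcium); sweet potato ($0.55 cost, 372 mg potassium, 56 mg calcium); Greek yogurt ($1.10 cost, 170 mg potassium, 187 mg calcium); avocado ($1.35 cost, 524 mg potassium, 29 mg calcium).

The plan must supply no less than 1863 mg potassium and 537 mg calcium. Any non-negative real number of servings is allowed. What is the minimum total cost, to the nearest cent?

$4.10

At the optimum either one food covers both requirements or two foods hit both targets exactly; no other combination can be cheaper.
pasta only: max(1863/62, 537/17) = 31.59 servings → $14.21.
sweet potato only: max(1863/372, 537/56) = 9.589 servings → $5.27.
Greek yogurt only: max(1863/170, 537/187) = 10.96 servings → $12.05.
avocado only: max(1863/524, 537/29) = 18.52 servings → $25.00.
pasta + sweet potato with both targets exact would need a negative amount; discard.
pasta + Greek yogurt with both tight: 29.54 servings and 0.1865 servings → $13.50.
pasta + avocado: the both-tight solution has a negative serving — not a feasible corner.
sweet potato + Greek yogurt with both tight: 4.282 servings and 1.589 servings → $4.10.
sweet potato + avocado: intersection lies outside the first quadrant.
Greek yogurt + avocado with both tight: 2.443 servings and 2.763 servings → $6.42.
The minimum over all feasible corners is $4.10.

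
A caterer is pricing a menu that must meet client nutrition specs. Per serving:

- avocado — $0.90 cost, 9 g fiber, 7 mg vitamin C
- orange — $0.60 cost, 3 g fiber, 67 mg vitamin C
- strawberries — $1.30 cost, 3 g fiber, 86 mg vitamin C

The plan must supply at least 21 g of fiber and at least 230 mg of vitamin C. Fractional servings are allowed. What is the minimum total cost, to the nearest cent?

$3.09

avocado only: max(21/9, 230/7) = 32.86 servings → $29.57.
orange only: max(21/3, 230/67) = 7 servings → $4.20.
strawberries only: max(21/3, 230/86) = 7 servings → $9.10.
avocado + orange with both tight: 1.232 servings and 3.304 servings → $3.09.
avocado + strawberries with both tight: 1.482 servings and 2.554 servings → $4.65.
orange + strawberries: the both-tight solution has a negative serving — not a feasible corner.
The minimum over all feasible corners is $3.09.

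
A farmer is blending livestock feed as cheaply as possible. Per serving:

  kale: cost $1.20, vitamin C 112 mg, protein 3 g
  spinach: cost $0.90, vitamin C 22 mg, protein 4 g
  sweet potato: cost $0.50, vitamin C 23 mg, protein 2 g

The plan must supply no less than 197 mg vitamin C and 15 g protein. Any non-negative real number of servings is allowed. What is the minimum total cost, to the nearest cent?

$3.89

For a min-cost LP with two ≥-constraints, a basic feasible solution has at most two positive variables.
kale only: max(197/112, 15/3) = 5 servings → $6.00.
spinach only: max(197/22, 15/4) = 8.955 servings → $8.06.
sweet potato only: max(197/23, 15/2) = 8.565 servings → $4.28.
kale + spinach with both tight: 1.199 servings and 2.851 servings → $4.00.
kale + sweet potato with both tight: 0.3161 servings and 7.026 servings → $3.89.
spinach + sweet potato with both targets exact would need a negative amount; discard.
So the least-cost plan costs $3.89.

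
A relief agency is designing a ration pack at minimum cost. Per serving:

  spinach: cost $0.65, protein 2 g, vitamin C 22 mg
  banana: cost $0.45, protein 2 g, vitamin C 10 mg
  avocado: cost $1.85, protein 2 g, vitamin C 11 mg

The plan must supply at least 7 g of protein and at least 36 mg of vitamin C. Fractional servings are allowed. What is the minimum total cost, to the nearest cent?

$1.59

A basic optimal solution has at most two foods positive. Try each food alone and each pair with both targets met exactly.
spinach only: max(7/2, 36/22) = 3.5 servings → $2.27.
banana only: max(7/2, 36/10) = 3.6 servings → $1.62.
avocado only: max(7/2, 36/11) = 3.5 servings → $6.47.
spinach + banana with both tight: 0.08333 servings and 3.417 servings → $1.59.
spinach + avocado: the both-tight solution has a negative serving — not a feasible corner.
banana + avocado with both tight: 2.5 servings and 1 serving → $2.98.
The minimum over all feasible corners is $1.59.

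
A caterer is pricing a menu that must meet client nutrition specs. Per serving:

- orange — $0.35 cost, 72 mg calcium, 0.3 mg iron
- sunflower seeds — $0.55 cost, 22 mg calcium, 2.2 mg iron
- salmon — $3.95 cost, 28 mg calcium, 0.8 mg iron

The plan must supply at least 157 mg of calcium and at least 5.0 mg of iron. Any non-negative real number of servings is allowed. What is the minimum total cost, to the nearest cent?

$1.68

Two binding constraints pin down two serving amounts, so the optimal mix uses at most two foods. The candidates are each food alone (scaled to the tighter of calcium/iron) and each pair with both constraints tight.
orange only: max(157/72, 5.0/0.3) = 16.67 servings → $5.83.
sunflower seeds only: max(157/22, 5.0/2.2) = 7.136 servings → $3.92.
salmon only: max(157/28, 5.0/0.8) = 6.25 servings → $24.69.
orange + sunflower seeds with both tight: 1.551 servings and 2.061 servings → $1.68.
orange + salmon: intersection lies outside the first quadrant.
sunflower seeds + salmon with both tight: 0.3273 servings and 5.35 servings → $21.31.
The minimum over all feasible corners is $1.68.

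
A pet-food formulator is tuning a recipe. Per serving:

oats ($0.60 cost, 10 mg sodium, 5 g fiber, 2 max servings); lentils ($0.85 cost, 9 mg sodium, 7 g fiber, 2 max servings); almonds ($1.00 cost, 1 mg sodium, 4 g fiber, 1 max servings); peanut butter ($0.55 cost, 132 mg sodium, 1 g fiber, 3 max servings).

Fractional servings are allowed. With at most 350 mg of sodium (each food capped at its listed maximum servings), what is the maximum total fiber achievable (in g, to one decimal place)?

Fiber per mg sodium: almonds 4, lentils 0.7778, oats 0.5, peanut butter 0.007576.
Take 1 serving of almonds: uses 1 mg sodium, +4.0 g fiber (running total 4.0 g).
Take 2 servings of lentils: uses 18 mg sodium, +14.0 g fiber (running total 18.0 g).
Take 2 servings of oats: uses 20 mg sodium, +10.0 g fiber (running total 28.0 g).
Take 2.356 servings of peanut butter: uses 311 mg sodium, +2.4 g fiber (running total 30.4 g).
Filling greedily by fiber-per-mg sodium is optimal for one linear limit, giving 30.4 g.

30.4 g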